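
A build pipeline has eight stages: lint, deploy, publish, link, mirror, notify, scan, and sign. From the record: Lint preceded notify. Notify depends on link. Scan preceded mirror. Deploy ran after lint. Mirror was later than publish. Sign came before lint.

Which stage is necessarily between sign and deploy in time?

lint

Tracing the constraints gives sign → lint → deploy, so lint sits after sign and before deploy.
No other stage is forced both after sign and before deploy.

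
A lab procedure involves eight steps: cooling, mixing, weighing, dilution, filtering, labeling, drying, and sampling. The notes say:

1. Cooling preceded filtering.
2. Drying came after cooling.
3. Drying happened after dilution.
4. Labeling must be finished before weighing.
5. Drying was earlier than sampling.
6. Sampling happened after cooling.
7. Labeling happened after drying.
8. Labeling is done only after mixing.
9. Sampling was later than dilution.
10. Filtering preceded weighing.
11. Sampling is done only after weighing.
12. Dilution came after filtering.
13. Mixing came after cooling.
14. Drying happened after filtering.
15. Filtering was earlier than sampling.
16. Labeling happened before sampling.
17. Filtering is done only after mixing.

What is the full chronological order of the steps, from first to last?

The constraints fix every adjacent pair, so only one ordering works:
cooling → mixing → filtering → dilution → drying → labeling → weighing → sampling.

cooling, mixing, filtering, dilution, drying, labeling, weighing, sampling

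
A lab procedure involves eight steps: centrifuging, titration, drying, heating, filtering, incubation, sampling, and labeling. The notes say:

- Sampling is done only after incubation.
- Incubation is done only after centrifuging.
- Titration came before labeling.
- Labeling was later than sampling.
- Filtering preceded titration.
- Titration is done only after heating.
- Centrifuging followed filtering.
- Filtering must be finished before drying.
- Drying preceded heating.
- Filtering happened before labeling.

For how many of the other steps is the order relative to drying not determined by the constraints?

Forced before drying: filtering; forced after drying: heating, labeling, and titration.
That leaves centrifuging, incubation, and sampling with no forced order relative to drying — 3.

3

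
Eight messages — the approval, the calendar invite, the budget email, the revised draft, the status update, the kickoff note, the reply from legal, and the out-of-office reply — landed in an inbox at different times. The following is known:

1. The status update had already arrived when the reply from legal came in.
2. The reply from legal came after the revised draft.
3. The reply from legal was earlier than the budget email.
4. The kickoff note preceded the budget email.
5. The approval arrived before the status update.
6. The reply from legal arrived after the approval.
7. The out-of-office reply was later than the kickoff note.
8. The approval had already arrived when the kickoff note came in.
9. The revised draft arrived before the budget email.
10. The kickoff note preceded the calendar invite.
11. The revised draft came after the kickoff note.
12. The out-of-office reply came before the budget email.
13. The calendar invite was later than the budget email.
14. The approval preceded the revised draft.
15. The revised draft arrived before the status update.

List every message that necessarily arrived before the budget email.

the approval, the kickoff note, the out-of-office reply, the reply from legal, the revised draft, the status update

Directly stated before the budget email: the kickoff note, the out-of-office reply, the reply from legal, and the revised draft.
The approval reaches the budget email via the approval → the reply from legal → the budget email.
The status update reaches the budget email via the status update → the reply from legal → the budget email.
No chain forces the calendar invite ahead of the budget email.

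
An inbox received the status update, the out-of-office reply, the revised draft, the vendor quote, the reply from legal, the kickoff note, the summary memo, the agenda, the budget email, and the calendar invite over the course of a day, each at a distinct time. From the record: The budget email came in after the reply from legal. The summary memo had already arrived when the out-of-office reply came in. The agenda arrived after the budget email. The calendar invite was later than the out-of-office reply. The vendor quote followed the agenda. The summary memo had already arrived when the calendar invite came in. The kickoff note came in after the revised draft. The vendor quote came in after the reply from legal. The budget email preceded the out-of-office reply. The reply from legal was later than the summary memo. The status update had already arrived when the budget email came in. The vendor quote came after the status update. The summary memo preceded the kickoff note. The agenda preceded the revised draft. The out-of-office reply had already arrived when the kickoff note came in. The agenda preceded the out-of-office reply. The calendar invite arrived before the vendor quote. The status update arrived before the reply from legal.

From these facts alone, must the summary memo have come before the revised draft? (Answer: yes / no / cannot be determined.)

yes

Chain the constraints: the summary memo → the reply from legal → the budget email → the agenda → the revised draft. Each link is directly stated, so the summary memo comes before the revised draft.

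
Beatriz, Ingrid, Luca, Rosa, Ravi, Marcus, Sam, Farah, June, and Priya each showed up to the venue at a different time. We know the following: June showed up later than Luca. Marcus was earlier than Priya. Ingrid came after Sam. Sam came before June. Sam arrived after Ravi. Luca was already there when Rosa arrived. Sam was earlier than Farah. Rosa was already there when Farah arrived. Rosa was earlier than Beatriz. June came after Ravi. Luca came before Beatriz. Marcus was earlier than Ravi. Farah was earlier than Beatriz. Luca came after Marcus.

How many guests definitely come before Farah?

5

Directly stated before Farah: Rosa and Sam.
Luca reaches Farah via Luca → Rosa → Farah.
Marcus reaches Farah via Marcus → Ravi → Sam → Farah.
Ravi reaches Farah via Ravi → Sam → Farah.
No chain forces Ingrid (or any of the others) ahead of Farah.
That's Luca, Marcus, Ravi, Rosa, and Sam — 5 in all.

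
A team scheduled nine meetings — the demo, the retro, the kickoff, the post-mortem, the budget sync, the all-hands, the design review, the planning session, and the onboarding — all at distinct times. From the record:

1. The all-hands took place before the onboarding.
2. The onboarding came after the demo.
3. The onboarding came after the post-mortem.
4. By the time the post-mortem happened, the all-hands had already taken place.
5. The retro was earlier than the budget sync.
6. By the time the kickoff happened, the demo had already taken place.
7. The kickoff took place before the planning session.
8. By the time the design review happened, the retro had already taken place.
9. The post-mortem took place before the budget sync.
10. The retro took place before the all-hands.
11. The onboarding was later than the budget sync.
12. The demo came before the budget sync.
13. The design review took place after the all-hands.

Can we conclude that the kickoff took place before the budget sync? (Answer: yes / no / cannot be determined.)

cannot be determined

No chain of stated constraints runs from the kickoff to the budget sync, and none runs from the budget sync to the kickoff either.
So the relative order of the kickoff and the budget sync is not fixed by the given facts.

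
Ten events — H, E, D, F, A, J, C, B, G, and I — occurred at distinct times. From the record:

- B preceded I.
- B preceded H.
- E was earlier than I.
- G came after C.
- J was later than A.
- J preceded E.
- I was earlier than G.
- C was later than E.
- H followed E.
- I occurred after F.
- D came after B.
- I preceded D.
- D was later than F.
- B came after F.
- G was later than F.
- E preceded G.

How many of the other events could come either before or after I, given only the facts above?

2

Forced before I: A, B, E, F, and J; forced after I: D and G.
That leaves C and H with no forced order relative to I — 2.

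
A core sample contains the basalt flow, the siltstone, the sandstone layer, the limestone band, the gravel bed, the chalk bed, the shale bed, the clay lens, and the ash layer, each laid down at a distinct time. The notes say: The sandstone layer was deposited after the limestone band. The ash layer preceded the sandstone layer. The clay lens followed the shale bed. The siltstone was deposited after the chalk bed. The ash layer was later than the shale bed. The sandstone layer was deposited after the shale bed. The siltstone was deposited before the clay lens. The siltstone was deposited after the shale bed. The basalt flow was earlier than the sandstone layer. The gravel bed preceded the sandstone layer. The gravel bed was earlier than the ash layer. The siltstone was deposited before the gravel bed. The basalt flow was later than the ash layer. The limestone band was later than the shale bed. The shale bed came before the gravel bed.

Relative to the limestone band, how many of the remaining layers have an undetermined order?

Forced before the limestone band: the shale bed; forced after the limestone band: the sandstone layer.
That leaves the ash layer, the basalt flow, the chalk bed, the clay lens, the gravel bed, and the siltstone with no forced order relative to the limestone band — 6.

6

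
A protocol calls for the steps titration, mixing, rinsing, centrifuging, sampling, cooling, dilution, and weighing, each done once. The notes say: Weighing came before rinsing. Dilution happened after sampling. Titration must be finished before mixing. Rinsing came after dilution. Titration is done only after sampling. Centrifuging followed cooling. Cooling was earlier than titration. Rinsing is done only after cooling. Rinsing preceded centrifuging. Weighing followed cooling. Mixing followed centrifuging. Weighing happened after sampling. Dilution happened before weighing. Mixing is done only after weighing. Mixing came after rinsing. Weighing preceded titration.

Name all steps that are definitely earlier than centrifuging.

Directly stated before centrifuging: cooling and rinsing.
Dilution reaches centrifuging via dilution → rinsing → centrifuging.
Sampling reaches centrifuging via sampling → dilution → rinsing → centrifuging.
Weighing reaches centrifuging via weighing → rinsing → centrifuging.

cooling, dilution, rinsing, sampling, weighing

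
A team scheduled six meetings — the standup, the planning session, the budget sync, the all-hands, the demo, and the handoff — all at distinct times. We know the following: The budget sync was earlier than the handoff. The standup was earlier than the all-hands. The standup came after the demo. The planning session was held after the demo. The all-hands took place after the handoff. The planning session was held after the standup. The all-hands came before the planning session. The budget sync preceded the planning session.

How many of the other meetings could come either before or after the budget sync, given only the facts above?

Forced after the budget sync: the all-hands, the handoff, and the planning session.
That leaves the demo and the standup with no forced order relative to the budget sync — 2.

2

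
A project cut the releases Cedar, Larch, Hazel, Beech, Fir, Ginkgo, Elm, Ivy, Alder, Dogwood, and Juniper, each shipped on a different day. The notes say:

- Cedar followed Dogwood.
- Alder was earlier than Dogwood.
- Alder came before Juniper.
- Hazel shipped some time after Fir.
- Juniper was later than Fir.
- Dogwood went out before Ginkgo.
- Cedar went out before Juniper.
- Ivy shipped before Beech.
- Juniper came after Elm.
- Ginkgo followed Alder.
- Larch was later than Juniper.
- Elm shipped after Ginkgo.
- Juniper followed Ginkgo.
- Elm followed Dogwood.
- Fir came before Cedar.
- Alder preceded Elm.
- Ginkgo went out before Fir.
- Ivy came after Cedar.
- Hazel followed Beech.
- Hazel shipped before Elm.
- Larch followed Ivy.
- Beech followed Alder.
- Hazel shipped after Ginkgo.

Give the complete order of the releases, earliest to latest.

The constraints fix every adjacent pair, so only one ordering works:
Alder → Dogwood → Ginkgo → Fir → Cedar → Ivy → Beech → Hazel → Elm → Juniper → Larch.

Alder, Dogwood, Ginkgo, Fir, Cedar, Ivy, Beech, Hazel, Elm, Juniper, Larch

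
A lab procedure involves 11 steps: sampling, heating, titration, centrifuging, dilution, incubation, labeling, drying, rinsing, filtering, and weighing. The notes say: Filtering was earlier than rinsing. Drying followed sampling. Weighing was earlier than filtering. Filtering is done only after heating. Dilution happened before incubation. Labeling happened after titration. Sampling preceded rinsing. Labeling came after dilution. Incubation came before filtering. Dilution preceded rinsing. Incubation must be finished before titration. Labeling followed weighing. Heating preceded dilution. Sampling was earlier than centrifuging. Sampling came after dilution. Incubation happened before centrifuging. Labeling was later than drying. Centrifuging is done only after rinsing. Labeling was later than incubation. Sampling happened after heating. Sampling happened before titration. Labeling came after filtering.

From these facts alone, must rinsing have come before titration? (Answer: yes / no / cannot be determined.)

cannot be determined

No chain of stated constraints runs from rinsing to titration, and none runs from titration to rinsing either.
So the relative order of rinsing and titration is not fixed by the given facts.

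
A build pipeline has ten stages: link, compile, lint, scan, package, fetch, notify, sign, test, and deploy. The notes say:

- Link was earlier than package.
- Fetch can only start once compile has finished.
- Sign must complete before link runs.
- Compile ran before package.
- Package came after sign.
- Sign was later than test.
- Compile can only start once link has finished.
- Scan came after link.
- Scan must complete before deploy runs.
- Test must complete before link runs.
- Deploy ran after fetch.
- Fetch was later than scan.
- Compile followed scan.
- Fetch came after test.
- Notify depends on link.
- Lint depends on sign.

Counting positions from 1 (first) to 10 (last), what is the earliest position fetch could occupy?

Compile, link, scan, sign, and test must all come before fetch — 5 forced predecessors.
Nothing else is forced ahead of fetch, so its earliest slot is position 5 + 1 = 6.

6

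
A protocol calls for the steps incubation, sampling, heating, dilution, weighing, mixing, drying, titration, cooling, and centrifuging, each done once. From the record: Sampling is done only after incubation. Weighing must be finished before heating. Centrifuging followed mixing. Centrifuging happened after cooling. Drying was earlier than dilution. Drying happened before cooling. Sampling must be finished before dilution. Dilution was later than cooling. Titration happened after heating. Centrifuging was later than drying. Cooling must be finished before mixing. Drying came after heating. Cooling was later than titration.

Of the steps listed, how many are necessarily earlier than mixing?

5

Directly stated before mixing: cooling.
Drying reaches mixing via drying → cooling → mixing.
Heating reaches mixing via heating → drying → cooling → mixing.
Titration reaches mixing via titration → cooling → mixing.
Likewise weighing reaches mixing by chaining the stated constraints.
No chain forces dilution (or any of the others) ahead of mixing.
That's cooling, drying, heating, titration, and weighing — 5 in all.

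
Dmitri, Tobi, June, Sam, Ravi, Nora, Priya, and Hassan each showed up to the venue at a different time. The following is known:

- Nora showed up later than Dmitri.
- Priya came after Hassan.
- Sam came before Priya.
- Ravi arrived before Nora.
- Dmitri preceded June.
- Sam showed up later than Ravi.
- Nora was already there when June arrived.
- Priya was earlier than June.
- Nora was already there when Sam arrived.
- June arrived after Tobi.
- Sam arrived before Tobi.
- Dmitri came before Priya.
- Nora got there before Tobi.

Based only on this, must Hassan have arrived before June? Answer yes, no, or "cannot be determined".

Chain the constraints: Hassan → Priya → June. Each link is directly stated, so Hassan comes before June.

yes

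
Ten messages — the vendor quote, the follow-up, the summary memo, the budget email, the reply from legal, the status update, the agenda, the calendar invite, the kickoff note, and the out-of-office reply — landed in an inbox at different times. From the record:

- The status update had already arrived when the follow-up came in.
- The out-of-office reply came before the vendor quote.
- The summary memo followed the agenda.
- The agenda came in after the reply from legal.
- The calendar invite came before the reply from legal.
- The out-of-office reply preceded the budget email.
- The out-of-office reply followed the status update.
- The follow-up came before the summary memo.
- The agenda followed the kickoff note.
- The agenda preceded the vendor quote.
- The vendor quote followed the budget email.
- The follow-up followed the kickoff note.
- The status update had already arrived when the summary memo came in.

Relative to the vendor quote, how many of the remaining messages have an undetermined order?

Forced before the vendor quote: the agenda, the budget email, the calendar invite, the kickoff note, the out-of-office reply, the reply from legal, and the status update.
That leaves the follow-up and the summary memo with no forced order relative to the vendor quote — 2.

2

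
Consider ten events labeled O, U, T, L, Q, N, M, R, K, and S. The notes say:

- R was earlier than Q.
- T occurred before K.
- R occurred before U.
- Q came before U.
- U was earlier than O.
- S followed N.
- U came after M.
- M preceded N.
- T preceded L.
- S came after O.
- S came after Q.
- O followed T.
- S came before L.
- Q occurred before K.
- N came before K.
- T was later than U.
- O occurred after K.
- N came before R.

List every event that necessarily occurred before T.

Directly stated before T: U.
M reaches T via M → U → T.
N reaches T via N → R → U → T.
Q reaches T via Q → U → T.
Likewise R reaches T by chaining the stated constraints.
No chain forces S (or any of the others) ahead of T.

M, N, Q, R, U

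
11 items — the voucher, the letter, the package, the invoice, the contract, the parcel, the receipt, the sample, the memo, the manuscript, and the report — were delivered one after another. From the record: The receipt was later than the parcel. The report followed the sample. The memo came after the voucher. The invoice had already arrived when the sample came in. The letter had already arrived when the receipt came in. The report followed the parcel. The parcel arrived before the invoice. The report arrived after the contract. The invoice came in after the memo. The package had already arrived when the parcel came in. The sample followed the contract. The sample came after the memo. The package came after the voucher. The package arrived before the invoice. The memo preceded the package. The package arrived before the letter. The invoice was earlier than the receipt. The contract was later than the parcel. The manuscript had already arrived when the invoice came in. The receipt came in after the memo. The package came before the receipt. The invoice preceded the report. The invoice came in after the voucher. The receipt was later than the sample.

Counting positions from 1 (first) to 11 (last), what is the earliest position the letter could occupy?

The memo, the package, and the voucher must all come before the letter — 3 forced predecessors.
Nothing else is forced ahead of the letter, so its earliest slot is position 3 + 1 = 4.

4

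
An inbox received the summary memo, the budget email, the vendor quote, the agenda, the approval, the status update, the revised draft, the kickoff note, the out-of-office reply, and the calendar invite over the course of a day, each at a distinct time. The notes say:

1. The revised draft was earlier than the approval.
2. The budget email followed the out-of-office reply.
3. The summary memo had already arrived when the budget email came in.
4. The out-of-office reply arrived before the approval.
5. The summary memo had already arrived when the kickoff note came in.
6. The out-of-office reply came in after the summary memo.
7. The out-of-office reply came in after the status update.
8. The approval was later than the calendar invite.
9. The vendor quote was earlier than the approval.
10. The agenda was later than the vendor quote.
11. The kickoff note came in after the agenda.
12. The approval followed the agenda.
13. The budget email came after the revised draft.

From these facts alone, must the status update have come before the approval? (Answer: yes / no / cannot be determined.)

yes

Chain the constraints: the status update → the out-of-office reply → the approval. Each link is directly stated, so the status update comes before the approval.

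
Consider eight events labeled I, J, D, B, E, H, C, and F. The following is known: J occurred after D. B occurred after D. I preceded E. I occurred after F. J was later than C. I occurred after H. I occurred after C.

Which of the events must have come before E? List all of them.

C, F, H, I

Directly stated before E: I.
C reaches E via C → I → E.
F reaches E via F → I → E.
H reaches E via H → I → E.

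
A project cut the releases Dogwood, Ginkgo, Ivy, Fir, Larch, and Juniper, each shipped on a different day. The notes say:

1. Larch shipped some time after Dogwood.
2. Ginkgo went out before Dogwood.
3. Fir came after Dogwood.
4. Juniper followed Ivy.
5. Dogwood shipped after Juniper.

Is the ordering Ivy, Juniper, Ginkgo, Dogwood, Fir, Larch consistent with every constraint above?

Check each stated constraint against the proposed order — e.g. Dogwood is ahead of Larch; Juniper is ahead of Dogwood. Every pair is in the required order; nothing is violated.

yes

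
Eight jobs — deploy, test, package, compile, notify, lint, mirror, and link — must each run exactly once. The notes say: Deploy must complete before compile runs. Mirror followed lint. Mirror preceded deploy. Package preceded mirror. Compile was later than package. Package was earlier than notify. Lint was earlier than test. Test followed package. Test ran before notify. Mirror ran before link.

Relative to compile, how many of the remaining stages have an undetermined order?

Forced before compile: deploy, lint, mirror, and package.
That leaves link, notify, and test with no forced order relative to compile — 3.

3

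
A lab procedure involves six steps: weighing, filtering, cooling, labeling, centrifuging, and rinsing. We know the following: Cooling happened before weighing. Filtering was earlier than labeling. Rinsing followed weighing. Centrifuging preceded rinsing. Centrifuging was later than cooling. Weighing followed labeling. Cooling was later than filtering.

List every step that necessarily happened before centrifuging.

cooling, filtering

Directly stated before centrifuging: cooling.
Filtering reaches centrifuging via filtering → cooling → centrifuging.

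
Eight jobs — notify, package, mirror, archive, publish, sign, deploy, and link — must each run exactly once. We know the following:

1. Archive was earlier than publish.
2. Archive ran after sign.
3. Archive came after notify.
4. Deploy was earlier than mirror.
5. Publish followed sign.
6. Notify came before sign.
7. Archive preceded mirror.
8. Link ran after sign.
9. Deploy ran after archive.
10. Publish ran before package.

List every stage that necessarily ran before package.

archive, notify, publish, sign

Directly stated before package: publish.
Archive reaches package via archive → publish → package.
Notify reaches package via notify → sign → publish → package.
Sign reaches package via sign → publish → package.
No chain forces mirror (or any of the others) ahead of package.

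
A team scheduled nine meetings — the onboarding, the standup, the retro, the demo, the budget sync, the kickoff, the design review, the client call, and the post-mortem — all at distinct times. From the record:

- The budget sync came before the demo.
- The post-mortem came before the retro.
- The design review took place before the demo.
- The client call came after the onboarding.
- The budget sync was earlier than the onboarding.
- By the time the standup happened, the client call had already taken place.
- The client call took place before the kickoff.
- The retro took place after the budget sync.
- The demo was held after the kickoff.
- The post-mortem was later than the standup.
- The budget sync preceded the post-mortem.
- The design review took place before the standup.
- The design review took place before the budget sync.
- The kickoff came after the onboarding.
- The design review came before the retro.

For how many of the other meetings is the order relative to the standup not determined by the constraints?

2

Forced before the standup: the budget sync, the client call, the design review, and the onboarding; forced after the standup: the post-mortem and the retro.
That leaves the demo and the kickoff with no forced order relative to the standup — 2.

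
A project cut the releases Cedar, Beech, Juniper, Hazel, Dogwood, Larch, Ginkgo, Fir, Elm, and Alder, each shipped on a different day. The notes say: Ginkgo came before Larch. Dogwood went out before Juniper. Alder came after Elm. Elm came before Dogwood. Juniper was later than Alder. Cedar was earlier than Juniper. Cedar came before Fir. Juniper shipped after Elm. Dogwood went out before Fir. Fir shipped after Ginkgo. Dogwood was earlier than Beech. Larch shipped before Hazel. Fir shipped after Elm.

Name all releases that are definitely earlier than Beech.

Dogwood, Elm

Directly stated before Beech: Dogwood.
Elm reaches Beech via Elm → Dogwood → Beech.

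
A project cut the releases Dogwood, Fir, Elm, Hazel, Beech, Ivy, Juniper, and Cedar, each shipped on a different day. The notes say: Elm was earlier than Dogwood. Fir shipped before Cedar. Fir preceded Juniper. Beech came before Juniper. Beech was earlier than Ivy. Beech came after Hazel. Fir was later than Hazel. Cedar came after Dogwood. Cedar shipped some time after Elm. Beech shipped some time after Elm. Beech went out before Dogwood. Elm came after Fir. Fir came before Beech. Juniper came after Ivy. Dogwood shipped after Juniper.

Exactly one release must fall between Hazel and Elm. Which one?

Fir

Tracing the constraints gives Hazel → Fir → Elm, so Fir sits after Hazel and before Elm.
No other release is forced both after Hazel and before Elm.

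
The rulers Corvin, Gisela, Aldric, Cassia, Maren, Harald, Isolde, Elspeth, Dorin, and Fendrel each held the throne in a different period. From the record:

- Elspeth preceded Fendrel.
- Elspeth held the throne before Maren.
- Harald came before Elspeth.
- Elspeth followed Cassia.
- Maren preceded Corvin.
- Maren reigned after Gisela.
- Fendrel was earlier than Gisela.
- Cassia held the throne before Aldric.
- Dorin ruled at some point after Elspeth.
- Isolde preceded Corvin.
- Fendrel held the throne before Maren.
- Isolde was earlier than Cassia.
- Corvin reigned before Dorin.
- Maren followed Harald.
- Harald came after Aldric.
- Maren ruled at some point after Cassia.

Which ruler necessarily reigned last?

Dorin

Every other ruler has a chain of constraints placing them before Dorin, so Dorin is last.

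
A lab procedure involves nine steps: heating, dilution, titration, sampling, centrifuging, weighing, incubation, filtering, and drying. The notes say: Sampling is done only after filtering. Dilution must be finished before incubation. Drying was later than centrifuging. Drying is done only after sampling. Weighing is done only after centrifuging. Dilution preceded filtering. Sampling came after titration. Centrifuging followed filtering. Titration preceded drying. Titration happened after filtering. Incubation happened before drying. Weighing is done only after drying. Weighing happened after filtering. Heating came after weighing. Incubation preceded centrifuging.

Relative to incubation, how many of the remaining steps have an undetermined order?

3

Forced before incubation: dilution; forced after incubation: centrifuging, drying, heating, and weighing.
That leaves filtering, sampling, and titration with no forced order relative to incubation — 3.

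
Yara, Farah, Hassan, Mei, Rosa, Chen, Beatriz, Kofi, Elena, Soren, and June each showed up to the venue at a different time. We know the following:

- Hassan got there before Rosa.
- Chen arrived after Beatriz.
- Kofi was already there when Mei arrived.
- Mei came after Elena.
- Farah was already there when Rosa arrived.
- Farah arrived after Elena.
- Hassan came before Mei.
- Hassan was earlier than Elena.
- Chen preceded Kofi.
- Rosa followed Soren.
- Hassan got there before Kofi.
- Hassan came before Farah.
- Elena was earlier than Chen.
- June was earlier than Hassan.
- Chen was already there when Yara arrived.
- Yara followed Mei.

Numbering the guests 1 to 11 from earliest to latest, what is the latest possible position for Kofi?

9

Kofi must come before Mei and Yara — 2 guests forced after them.
Everything else can be placed before Kofi in some valid order, so Kofi can sit as late as position 11 − 2 = 9.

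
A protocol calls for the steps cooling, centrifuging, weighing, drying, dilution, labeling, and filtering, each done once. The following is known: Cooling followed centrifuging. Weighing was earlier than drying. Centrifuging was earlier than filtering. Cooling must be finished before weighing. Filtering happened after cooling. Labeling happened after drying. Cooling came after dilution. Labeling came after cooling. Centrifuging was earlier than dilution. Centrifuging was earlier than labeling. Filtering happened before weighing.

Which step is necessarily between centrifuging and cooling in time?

Tracing the constraints gives centrifuging → dilution → cooling, so dilution sits after centrifuging and before cooling.
No other step is forced both after centrifuging and before cooling.

dilution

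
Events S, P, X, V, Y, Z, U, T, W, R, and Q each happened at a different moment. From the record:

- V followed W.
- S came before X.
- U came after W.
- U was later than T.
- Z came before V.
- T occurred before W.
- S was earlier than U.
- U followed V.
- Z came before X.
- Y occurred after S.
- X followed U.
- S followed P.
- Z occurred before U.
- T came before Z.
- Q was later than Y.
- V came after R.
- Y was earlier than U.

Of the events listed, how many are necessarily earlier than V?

Directly stated before V: R, W, and Z.
T reaches V via T → W → V.
That's R, T, W, and Z — 4 in all.

4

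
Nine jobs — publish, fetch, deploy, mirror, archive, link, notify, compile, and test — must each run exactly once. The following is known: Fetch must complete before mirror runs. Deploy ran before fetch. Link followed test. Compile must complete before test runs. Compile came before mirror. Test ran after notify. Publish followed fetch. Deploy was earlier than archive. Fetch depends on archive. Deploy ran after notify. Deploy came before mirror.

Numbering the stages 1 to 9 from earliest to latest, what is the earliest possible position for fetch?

Archive, deploy, and notify must all come before fetch — 3 forced predecessors.
Nothing else is forced ahead of fetch, so its earliest slot is position 3 + 1 = 4.

4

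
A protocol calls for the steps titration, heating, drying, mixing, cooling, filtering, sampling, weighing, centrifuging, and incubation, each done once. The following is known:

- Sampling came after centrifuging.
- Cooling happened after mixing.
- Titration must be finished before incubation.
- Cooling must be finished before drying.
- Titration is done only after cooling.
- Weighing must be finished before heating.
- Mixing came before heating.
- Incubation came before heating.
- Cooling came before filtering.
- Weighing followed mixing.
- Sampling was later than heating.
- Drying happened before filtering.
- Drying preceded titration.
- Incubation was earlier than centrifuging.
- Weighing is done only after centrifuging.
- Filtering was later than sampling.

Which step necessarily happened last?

Every other step has a chain of constraints placing it before filtering, so filtering is last.

filtering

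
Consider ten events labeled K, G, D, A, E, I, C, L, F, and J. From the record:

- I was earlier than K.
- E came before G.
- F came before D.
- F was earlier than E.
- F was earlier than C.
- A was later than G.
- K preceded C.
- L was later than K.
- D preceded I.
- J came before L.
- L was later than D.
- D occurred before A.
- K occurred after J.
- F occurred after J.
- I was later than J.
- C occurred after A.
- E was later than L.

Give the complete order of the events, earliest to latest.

The constraints fix every adjacent pair, so only one ordering works:
J → F → D → I → K → L → E → G → A → C.

J, F, D, I, K, L, E, G, A, C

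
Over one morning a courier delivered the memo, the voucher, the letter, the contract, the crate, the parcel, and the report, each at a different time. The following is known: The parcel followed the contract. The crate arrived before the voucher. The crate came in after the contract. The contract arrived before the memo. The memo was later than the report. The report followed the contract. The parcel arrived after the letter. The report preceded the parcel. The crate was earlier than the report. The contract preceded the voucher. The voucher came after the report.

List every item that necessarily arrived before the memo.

the contract, the crate, the report

Directly stated before the memo: the contract and the report.
The crate reaches the memo via the crate → the report → the memo.
No chain forces the voucher (or any of the others) ahead of the memo.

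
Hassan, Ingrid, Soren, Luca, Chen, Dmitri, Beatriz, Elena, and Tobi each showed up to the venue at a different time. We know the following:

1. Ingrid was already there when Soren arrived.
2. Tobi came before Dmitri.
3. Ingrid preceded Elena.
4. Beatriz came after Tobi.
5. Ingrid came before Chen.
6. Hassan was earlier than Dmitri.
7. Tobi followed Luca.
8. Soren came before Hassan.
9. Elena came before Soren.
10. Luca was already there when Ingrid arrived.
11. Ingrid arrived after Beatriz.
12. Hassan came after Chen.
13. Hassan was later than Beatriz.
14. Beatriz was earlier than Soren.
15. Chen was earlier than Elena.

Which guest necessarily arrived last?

Dmitri

Every other guest has a chain of constraints placing them before Dmitri, so Dmitri is last.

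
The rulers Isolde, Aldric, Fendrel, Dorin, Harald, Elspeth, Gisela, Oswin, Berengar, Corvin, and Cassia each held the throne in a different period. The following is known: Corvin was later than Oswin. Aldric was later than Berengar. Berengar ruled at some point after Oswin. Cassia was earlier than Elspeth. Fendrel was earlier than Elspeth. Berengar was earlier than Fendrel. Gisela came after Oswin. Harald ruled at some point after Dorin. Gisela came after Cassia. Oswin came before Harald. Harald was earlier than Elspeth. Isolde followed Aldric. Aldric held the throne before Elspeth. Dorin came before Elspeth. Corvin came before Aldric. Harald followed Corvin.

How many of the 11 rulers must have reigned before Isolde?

4

Directly stated before Isolde: Aldric.
Berengar reaches Isolde via Berengar → Aldric → Isolde.
Corvin reaches Isolde via Corvin → Aldric → Isolde.
Oswin reaches Isolde via Oswin → Corvin → Aldric → Isolde.
That's Aldric, Berengar, Corvin, and Oswin — 4 in all.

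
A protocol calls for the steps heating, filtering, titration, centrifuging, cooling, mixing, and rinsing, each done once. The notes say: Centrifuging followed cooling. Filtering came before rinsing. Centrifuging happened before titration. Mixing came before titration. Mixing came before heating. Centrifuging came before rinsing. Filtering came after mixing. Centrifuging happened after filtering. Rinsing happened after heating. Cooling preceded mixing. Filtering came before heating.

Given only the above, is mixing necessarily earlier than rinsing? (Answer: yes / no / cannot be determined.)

yes

Chain the constraints: mixing → filtering → rinsing. Each link is directly stated, so mixing comes before rinsing.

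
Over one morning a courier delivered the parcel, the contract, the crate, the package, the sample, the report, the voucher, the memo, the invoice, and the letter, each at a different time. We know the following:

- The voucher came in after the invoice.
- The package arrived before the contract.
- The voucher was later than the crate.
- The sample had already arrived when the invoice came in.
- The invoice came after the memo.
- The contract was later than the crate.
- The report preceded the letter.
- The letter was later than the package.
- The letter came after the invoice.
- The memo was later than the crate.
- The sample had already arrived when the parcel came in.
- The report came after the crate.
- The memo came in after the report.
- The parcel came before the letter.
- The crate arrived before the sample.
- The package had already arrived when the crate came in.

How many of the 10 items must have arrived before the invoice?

5

Directly stated before the invoice: the memo and the sample.
The crate reaches the invoice via the crate → the memo → the invoice.
The package reaches the invoice via the package → the crate → the memo → the invoice.
The report reaches the invoice via the report → the memo → the invoice.
No chain forces the contract (or any of the others) ahead of the invoice.
That's the crate, the memo, the package, the report, and the sample — 5 in all.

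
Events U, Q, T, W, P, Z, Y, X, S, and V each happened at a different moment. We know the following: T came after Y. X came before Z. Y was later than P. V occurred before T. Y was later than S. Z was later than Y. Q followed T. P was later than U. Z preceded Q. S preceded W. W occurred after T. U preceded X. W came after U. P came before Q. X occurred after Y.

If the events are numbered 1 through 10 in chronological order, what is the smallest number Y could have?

P, S, and U must all come before Y — 3 forced predecessors.
Nothing else is forced ahead of Y, so its earliest slot is position 3 + 1 = 4.

4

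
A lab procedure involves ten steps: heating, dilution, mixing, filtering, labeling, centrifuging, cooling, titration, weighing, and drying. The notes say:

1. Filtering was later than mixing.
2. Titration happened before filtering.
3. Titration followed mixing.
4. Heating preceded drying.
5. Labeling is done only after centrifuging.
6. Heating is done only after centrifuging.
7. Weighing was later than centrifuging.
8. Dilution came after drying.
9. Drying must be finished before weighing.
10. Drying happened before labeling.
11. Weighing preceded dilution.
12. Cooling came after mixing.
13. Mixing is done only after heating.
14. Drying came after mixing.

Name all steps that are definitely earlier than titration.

Directly stated before titration: mixing.
Centrifuging reaches titration via centrifuging → heating → mixing → titration.
Heating reaches titration via heating → mixing → titration.

centrifuging, heating, mixing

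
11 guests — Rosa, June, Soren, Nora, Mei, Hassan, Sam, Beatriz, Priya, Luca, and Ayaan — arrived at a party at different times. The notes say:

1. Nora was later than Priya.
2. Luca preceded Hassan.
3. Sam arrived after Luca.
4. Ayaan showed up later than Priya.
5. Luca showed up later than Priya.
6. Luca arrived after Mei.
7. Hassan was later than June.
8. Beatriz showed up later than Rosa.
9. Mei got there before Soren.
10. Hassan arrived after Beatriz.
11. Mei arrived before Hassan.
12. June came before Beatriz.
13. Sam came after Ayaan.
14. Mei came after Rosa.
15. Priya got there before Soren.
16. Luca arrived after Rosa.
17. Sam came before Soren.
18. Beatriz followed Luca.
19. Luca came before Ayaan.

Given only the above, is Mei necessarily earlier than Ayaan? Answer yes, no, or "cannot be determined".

Chain the constraints: Mei → Luca → Ayaan. Each link is directly stated, so Mei comes before Ayaan.

yes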